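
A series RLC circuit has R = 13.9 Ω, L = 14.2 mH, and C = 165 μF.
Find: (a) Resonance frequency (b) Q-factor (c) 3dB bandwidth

Step 1 — Resonance: ω₀ = 1/√(LC) = 1/√(0.0142·0.000165) = 653.3 rad/s.
Step 2 — f₀ = ω₀/(2π) = 104 Hz.
Step 3 — Series Q: Q = ω₀L/R = 653.3·0.0142/13.9 = 0.6674.
Step 4 — Bandwidth: Δω = ω₀/Q = 978.9 rad/s; BW = Δω/(2π) = 155.8 Hz.

(a) f₀ = 104 Hz  (b) Q = 0.6674  (c) BW = 155.8 Hz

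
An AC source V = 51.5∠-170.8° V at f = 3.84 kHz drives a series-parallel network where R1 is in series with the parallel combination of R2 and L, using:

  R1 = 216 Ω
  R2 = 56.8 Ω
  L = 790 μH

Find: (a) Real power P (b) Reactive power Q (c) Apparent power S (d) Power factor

Step 1 — Angular frequency: ω = 2π·f = 2π·3840 = 2.413e+04 rad/s.
Step 2 — Component impedances:
  R1: Z = R = 216 Ω
  R2: Z = R = 56.8 Ω
  L: Z = jωL = j·2.413e+04·0.00079 = 0 + j19.06 Ω
Step 3 — Parallel branch: R2 || L = 1/(1/R2 + 1/L) = 5.749 + j17.13 Ω.
Step 4 — Series with R1: Z_total = R1 + (R2 || L) = 221.7 + j17.13 Ω = 222.4∠4.4° Ω.
Step 5 — Source phasor: V = 51.5∠-170.8° V = -50.84 - j8.234 V.
Step 6 — Current: I = V / Z = -0.2307 - j0.0193 A = 0.2316∠-175.2° A.
Step 7 — Complex power: S = V·I* = 11.89 + j0.9185 VA.
Step 8 — Real power: P = Re(S) = 11.89 W.
Step 9 — Reactive power: Q = Im(S) = 0.9185 VAR.
Step 10 — Apparent power: |S| = 11.93 VA.
Step 11 — Power factor: PF = P/|S| = 0.997 (lagging).

(a) P = 11.89 W  (b) Q = 0.9185 VAR  (c) S = 11.93 VA  (d) PF = 0.997 (lagging)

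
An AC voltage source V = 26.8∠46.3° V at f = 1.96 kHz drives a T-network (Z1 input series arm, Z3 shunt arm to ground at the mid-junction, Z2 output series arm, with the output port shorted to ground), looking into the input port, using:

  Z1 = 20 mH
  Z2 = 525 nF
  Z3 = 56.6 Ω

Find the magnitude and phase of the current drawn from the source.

Step 1 — Angular frequency: ω = 2π·f = 2π·1960 = 1.232e+04 rad/s.
Step 2 — Component impedances:
  Z1: Z = jωL = j·1.232e+04·0.02 = 0 + j246.3 Ω
  Z2: Z = 1/(jωC) = -j/(ω·C) = 0 - j154.7 Ω
  Z3: Z = R = 56.6 Ω
Step 3 — With the output port shorted to ground, the output series arm Z2 runs from the junction to ground; the shunt arm Z3 also runs from the junction to ground. They appear in parallel: Z3 || Z2 = 49.92 - j18.27 Ω.
Step 4 — Series with input arm Z1: Z_in = Z1 + (Z3 || Z2) = 49.92 + j228 Ω = 233.4∠77.7° Ω.
Step 5 — Source phasor: V = 26.8∠46.3° V = 18.52 + j19.38 V.
Step 6 — Ohm's law: I = V / Z_total = (18.52 + j19.38) / (49.92 + j228) = 0.09804 - j0.05974 A.
Step 7 — Convert to polar: |I| = 0.1148 A, ∠I = -31.4°.

I = 0.1148∠-31.4° A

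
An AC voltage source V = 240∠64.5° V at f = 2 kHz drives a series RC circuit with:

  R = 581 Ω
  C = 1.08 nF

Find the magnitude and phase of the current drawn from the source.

Step 1 — Angular frequency: ω = 2π·f = 2π·2000 = 1.257e+04 rad/s.
Step 2 — Component impedances:
  R: Z = R = 581 Ω
  C: Z = 1/(jωC) = -j/(ω·C) = 0 - j7.368e+04 Ω
Step 3 — Series combination: Z_total = R + C = 581 - j7.368e+04 Ω = 7.369e+04∠-89.5° Ω.
Step 4 — Source phasor: V = 240∠64.5° V = 103.3 + j216.6 V.
Step 5 — Ohm's law: I = V / Z_total = (103.3 + j216.6) / (581 - j7.368e+04) = -0.002929 + j0.001425 A.
Step 6 — Convert to polar: |I| = 0.003257 A, ∠I = 154.0°.

I = 0.003257∠154.0° A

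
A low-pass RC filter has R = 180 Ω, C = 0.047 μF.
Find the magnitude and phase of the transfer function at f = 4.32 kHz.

Step 1 — Angular frequency: ω = 2π·4320 = 2.714e+04 rad/s.
Step 2 — Transfer function: H(jω) = 1/(1 + jωRC).
Step 3 — Denominator: 1 + jωRC = 1 + j·2.714e+04·180·4.7e-08 = 1 + j0.2296.
Step 4 — H = 0.9499 - j0.2181.
Step 5 — Magnitude: |H| = 0.9746 (-0.2 dB); phase: φ = -12.9°.

|H| = 0.9746 (-0.2 dB), φ = -12.9°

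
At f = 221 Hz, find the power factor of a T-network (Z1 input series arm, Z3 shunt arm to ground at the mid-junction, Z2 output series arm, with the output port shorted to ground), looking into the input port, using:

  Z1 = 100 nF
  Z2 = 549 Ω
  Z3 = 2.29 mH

Step 1 — Angular frequency: ω = 2π·f = 2π·221 = 1389 rad/s.
Step 2 — Component impedances:
  Z1: Z = 1/(jωC) = -j/(ω·C) = 0 - j7202 Ω
  Z2: Z = R = 549 Ω
  Z3: Z = jωL = j·1389·0.00229 = 0 + j3.18 Ω
Step 3 — With the output port shorted to ground, the output series arm Z2 runs from the junction to ground; the shunt arm Z3 also runs from the junction to ground. They appear in parallel: Z3 || Z2 = 0.01842 + j3.18 Ω.
Step 4 — Series with input arm Z1: Z_in = Z1 + (Z3 || Z2) = 0.01842 - j7198 Ω = 7198∠-90.0° Ω.
Step 5 — Power factor: PF = cos(φ) = Re(Z)/|Z| = 0.01842/7198 = 2.559e-06.
Step 6 — Type: Im(Z) = -7198 ⇒ leading (phase φ = -90.0°).

PF = 2.559e-06 (leading, φ = -90.0°)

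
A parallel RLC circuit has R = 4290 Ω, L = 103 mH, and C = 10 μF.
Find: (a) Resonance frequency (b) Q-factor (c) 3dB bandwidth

Step 1 — Resonance: ω₀ = 1/√(LC) = 1/√(0.103·1e-05) = 985.3 rad/s.
Step 2 — f₀ = ω₀/(2π) = 156.8 Hz.
Step 3 — Parallel Q: Q = R/(ω₀L) = 4290/(985.3·0.103) = 42.27.
Step 4 — Bandwidth: Δω = ω₀/Q = 23.31 rad/s; BW = Δω/(2π) = 3.71 Hz.

(a) f₀ = 156.8 Hz  (b) Q = 42.27  (c) BW = 3.71 Hz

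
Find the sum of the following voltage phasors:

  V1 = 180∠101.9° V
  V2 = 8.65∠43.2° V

Step 1 — Convert each phasor to rectangular form:
  V1 = 180·(cos(101.9°) + j·sin(101.9°)) = -37.12 + j176.1 V
  V2 = 8.65·(cos(43.2°) + j·sin(43.2°)) = 6.306 + j5.921 V
Step 2 — Sum components: V_total = -30.81 + j182.1 V.
Step 3 — Convert to polar: |V_total| = 184.6 V, ∠V_total = 99.6°.

V_total = 184.6∠99.6° V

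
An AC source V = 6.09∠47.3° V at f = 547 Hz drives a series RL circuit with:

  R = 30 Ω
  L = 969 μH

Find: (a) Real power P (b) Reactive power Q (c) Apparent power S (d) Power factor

Step 1 — Angular frequency: ω = 2π·f = 2π·547 = 3437 rad/s.
Step 2 — Component impedances:
  R: Z = R = 30 Ω
  L: Z = jωL = j·3437·0.000969 = 0 + j3.33 Ω
Step 3 — Series combination: Z_total = R + L = 30 + j3.33 Ω = 30.18∠6.3° Ω.
Step 4 — Source phasor: V = 6.09∠47.3° V = 4.13 + j4.476 V.
Step 5 — Current: I = V / Z = 0.1524 + j0.1323 A = 0.2018∠41.0° A.
Step 6 — Complex power: S = V·I* = 1.221 + j0.1356 VA.
Step 7 — Real power: P = Re(S) = 1.221 W.
Step 8 — Reactive power: Q = Im(S) = 0.1356 VAR.
Step 9 — Apparent power: |S| = 1.229 VA.
Step 10 — Power factor: PF = P/|S| = 0.9939 (lagging).

(a) P = 1.221 W  (b) Q = 0.1356 VAR  (c) S = 1.229 VA  (d) PF = 0.9939 (lagging)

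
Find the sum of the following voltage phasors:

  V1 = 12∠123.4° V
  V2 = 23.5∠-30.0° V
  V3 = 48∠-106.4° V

Step 1 — Convert each phasor to rectangular form:
  V1 = 12·(cos(123.4°) + j·sin(123.4°)) = -6.606 + j10.02 V
  V2 = 23.5·(cos(-30.0°) + j·sin(-30.0°)) = 20.35 - j11.75 V
  V3 = 48·(cos(-106.4°) + j·sin(-106.4°)) = -13.55 - j46.05 V
Step 2 — Sum components: V_total = 0.1934 - j47.78 V.
Step 3 — Convert to polar: |V_total| = 47.78 V, ∠V_total = -89.8°.

V_total = 47.78∠-89.8° V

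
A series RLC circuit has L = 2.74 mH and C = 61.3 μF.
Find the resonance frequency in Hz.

Step 1 — Resonance condition Im(Z)=0 gives ω₀ = 1/√(LC).
Step 2 — ω₀ = 1/√(0.00274·6.13e-05) = 2440 rad/s.
Step 3 — f₀ = ω₀/(2π) = 388.3 Hz.

f₀ = 388.3 Hz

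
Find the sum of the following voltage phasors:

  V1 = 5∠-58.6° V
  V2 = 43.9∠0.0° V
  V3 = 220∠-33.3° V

Step 1 — Convert each phasor to rectangular form:
  V1 = 5·(cos(-58.6°) + j·sin(-58.6°)) = 2.605 - j4.268 V
  V2 = 43.9·(cos(0.0°) + j·sin(0.0°)) = 43.9 V
  V3 = 220·(cos(-33.3°) + j·sin(-33.3°)) = 183.9 - j120.8 V
Step 2 — Sum components: V_total = 230.4 - j125.1 V.
Step 3 — Convert to polar: |V_total| = 262.1 V, ∠V_total = -28.5°.

V_total = 262.1∠-28.5° V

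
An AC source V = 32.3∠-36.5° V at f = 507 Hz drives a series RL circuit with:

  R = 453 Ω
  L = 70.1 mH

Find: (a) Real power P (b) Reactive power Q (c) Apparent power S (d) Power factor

Step 1 — Angular frequency: ω = 2π·f = 2π·507 = 3186 rad/s.
Step 2 — Component impedances:
  R: Z = R = 453 Ω
  L: Z = jωL = j·3186·0.0701 = 0 + j223.3 Ω
Step 3 — Series combination: Z_total = R + L = 453 + j223.3 Ω = 505.1∠26.2° Ω.
Step 4 — Source phasor: V = 32.3∠-36.5° V = 25.96 - j19.21 V.
Step 5 — Current: I = V / Z = 0.02929 - j0.05685 A = 0.06395∠-62.7° A.
Step 6 — Complex power: S = V·I* = 1.853 + j0.9134 VA.
Step 7 — Real power: P = Re(S) = 1.853 W.
Step 8 — Reactive power: Q = Im(S) = 0.9134 VAR.
Step 9 — Apparent power: |S| = 2.066 VA.
Step 10 — Power factor: PF = P/|S| = 0.8969 (lagging).

(a) P = 1.853 W  (b) Q = 0.9134 VAR  (c) S = 2.066 VA  (d) PF = 0.8969 (lagging)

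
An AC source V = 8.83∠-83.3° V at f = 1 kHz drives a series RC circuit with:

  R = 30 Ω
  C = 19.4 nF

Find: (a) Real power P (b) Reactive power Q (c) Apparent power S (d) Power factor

Step 1 — Angular frequency: ω = 2π·f = 2π·1000 = 6283 rad/s.
Step 2 — Component impedances:
  R: Z = R = 30 Ω
  C: Z = 1/(jωC) = -j/(ω·C) = 0 - j8204 Ω
Step 3 — Series combination: Z_total = R + C = 30 - j8204 Ω = 8204∠-89.8° Ω.
Step 4 — Source phasor: V = 8.83∠-83.3° V = 1.03 - j8.77 V.
Step 5 — Current: I = V / Z = 0.001069 + j0.0001217 A = 0.001076∠6.5° A.
Step 6 — Complex power: S = V·I* = 3.475e-05 - j0.009504 VA.
Step 7 — Real power: P = Re(S) = 3.475e-05 W.
Step 8 — Reactive power: Q = Im(S) = -0.009504 VAR.
Step 9 — Apparent power: |S| = 0.009504 VA.
Step 10 — Power factor: PF = P/|S| = 0.003657 (leading).

(a) P = 3.475e-05 W  (b) Q = -0.009504 VAR  (c) S = 0.009504 VA  (d) PF = 0.003657 (leading)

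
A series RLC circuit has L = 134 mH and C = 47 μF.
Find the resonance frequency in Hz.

Step 1 — Resonance condition Im(Z)=0 gives ω₀ = 1/√(LC).
Step 2 — ω₀ = 1/√(0.134·4.7e-05) = 398.5 rad/s.
Step 3 — f₀ = ω₀/(2π) = 63.42 Hz.

f₀ = 63.42 Hz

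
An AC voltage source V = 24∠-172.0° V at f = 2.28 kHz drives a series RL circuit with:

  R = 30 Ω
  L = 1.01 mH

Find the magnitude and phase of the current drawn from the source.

Step 1 — Angular frequency: ω = 2π·f = 2π·2280 = 1.433e+04 rad/s.
Step 2 — Component impedances:
  R: Z = R = 30 Ω
  L: Z = jωL = j·1.433e+04·0.00101 = 0 + j14.47 Ω
Step 3 — Series combination: Z_total = R + L = 30 + j14.47 Ω = 33.31∠25.7° Ω.
Step 4 — Source phasor: V = 24∠-172.0° V = -23.77 - j3.34 V.
Step 5 — Ohm's law: I = V / Z_total = (-23.77 - j3.34) / (30 + j14.47) = -0.6863 + j0.2197 A.
Step 6 — Convert to polar: |I| = 0.7206 A, ∠I = 162.3°.

I = 0.7206∠162.3° A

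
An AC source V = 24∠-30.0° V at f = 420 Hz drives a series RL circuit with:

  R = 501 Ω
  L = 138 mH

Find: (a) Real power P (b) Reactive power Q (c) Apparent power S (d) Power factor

Step 1 — Angular frequency: ω = 2π·f = 2π·420 = 2639 rad/s.
Step 2 — Component impedances:
  R: Z = R = 501 Ω
  L: Z = jωL = j·2639·0.138 = 0 + j364.2 Ω
Step 3 — Series combination: Z_total = R + L = 501 + j364.2 Ω = 619.4∠36.0° Ω.
Step 4 — Source phasor: V = 24∠-30.0° V = 20.78 - j12 V.
Step 5 — Current: I = V / Z = 0.01575 - j0.0354 A = 0.03875∠-66.0° A.
Step 6 — Complex power: S = V·I* = 0.7522 + j0.5468 VA.
Step 7 — Real power: P = Re(S) = 0.7522 W.
Step 8 — Reactive power: Q = Im(S) = 0.5468 VAR.
Step 9 — Apparent power: |S| = 0.93 VA.
Step 10 — Power factor: PF = P/|S| = 0.8089 (lagging).

(a) P = 0.7522 W  (b) Q = 0.5468 VAR  (c) S = 0.93 VA  (d) PF = 0.8089 (lagging)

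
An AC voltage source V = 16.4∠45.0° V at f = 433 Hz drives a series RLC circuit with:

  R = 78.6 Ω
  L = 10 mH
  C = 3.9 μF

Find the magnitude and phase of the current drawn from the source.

Step 1 — Angular frequency: ω = 2π·f = 2π·433 = 2721 rad/s.
Step 2 — Component impedances:
  R: Z = R = 78.6 Ω
  L: Z = jωL = j·2721·0.01 = 0 + j27.21 Ω
  C: Z = 1/(jωC) = -j/(ω·C) = 0 - j94.25 Ω
Step 3 — Series combination: Z_total = R + L + C = 78.6 - j67.04 Ω = 103.3∠-40.5° Ω.
Step 4 — Source phasor: V = 16.4∠45.0° V = 11.6 + j11.6 V.
Step 5 — Ohm's law: I = V / Z_total = (11.6 + j11.6) / (78.6 - j67.04) = 0.01256 + j0.1583 A.
Step 6 — Convert to polar: |I| = 0.1587 A, ∠I = 85.5°.

I = 0.1587∠85.5° A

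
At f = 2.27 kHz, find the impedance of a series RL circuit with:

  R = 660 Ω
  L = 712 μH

Step 1 — Angular frequency: ω = 2π·f = 2π·2270 = 1.426e+04 rad/s.
Step 2 — Component impedances:
  R: Z = R = 660 Ω
  L: Z = jωL = j·1.426e+04·0.000712 = 0 + j10.16 Ω
Step 3 — Series combination: Z_total = R + L = 660 + j10.16 Ω = 660.1∠0.9° Ω.

Z = 660 + j10.16 Ω = 660.1∠0.9° Ω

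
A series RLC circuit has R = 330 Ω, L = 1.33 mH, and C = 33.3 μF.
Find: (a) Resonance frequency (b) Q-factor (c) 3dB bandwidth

Step 1 — Resonance condition Im(Z)=0 gives ω₀ = 1/√(LC).
Step 2 — ω₀ = 1/√(0.00133·3.33e-05) = 4752 rad/s.
Step 3 — f₀ = ω₀/(2π) = 756.3 Hz.
Step 4 — Series Q: Q = ω₀L/R = 4752·0.00133/330 = 0.01915.
Step 5 — 3dB bandwidth: Δω = ω₀/Q = 2.481e+05 rad/s; BW = Δω/(2π) = 3.949e+04 Hz.

(a) f₀ = 756.3 Hz  (b) Q = 0.01915  (c) BW = 3.949e+04 Hz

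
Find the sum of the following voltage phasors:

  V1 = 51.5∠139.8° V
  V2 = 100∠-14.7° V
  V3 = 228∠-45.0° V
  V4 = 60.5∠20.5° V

Step 1 — Convert each phasor to rectangular form:
  V1 = 51.5·(cos(139.8°) + j·sin(139.8°)) = -39.34 + j33.24 V
  V2 = 100·(cos(-14.7°) + j·sin(-14.7°)) = 96.73 - j25.38 V
  V3 = 228·(cos(-45.0°) + j·sin(-45.0°)) = 161.2 - j161.2 V
  V4 = 60.5·(cos(20.5°) + j·sin(20.5°)) = 56.67 + j21.19 V
Step 2 — Sum components: V_total = 275.3 - j132.2 V.
Step 3 — Convert to polar: |V_total| = 305.4 V, ∠V_total = -25.6°.

V_total = 305.4∠-25.6° V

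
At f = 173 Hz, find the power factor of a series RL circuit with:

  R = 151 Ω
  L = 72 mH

Step 1 — Angular frequency: ω = 2π·f = 2π·173 = 1087 rad/s.
Step 2 — Component impedances:
  R: Z = R = 151 Ω
  L: Z = jωL = j·1087·0.072 = 0 + j78.26 Ω
Step 3 — Series combination: Z_total = R + L = 151 + j78.26 Ω = 170.1∠27.4° Ω.
Step 4 — Power factor: PF = cos(φ) = Re(Z)/|Z| = 151/170.08 = 0.8878.
Step 5 — Type: Im(Z) = 78.26 ⇒ lagging (phase φ = 27.4°).

PF = 0.8878 (lagging, φ = 27.4°)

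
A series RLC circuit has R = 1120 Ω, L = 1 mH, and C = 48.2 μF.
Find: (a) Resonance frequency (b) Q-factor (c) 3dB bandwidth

Step 1 — Resonance: ω₀ = 1/√(LC) = 1/√(0.001·4.82e-05) = 4555 rad/s.
Step 2 — f₀ = ω₀/(2π) = 724.9 Hz.
Step 3 — Series Q: Q = ω₀L/R = 4555·0.001/1120 = 0.004067.
Step 4 — Bandwidth: Δω = ω₀/Q = 1.12e+06 rad/s; BW = Δω/(2π) = 1.783e+05 Hz.

(a) f₀ = 724.9 Hz  (b) Q = 0.004067  (c) BW = 1.783e+05 Hz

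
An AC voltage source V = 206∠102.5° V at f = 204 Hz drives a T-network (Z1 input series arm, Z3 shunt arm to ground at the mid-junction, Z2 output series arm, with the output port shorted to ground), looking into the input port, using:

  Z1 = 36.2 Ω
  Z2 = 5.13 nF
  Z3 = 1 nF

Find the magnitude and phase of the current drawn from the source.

Step 1 — Angular frequency: ω = 2π·f = 2π·204 = 1282 rad/s.
Step 2 — Component impedances:
  Z1: Z = R = 36.2 Ω
  Z2: Z = 1/(jωC) = -j/(ω·C) = 0 - j1.521e+05 Ω
  Z3: Z = 1/(jωC) = -j/(ω·C) = 0 - j7.802e+05 Ω
Step 3 — With the output port shorted to ground, the output series arm Z2 runs from the junction to ground; the shunt arm Z3 also runs from the junction to ground. They appear in parallel: Z3 || Z2 = 0 - j1.273e+05 Ω.
Step 4 — Series with input arm Z1: Z_in = Z1 + (Z3 || Z2) = 36.2 - j1.273e+05 Ω = 1.273e+05∠-90.0° Ω.
Step 5 — Source phasor: V = 206∠102.5° V = -44.59 + j201.1 V.
Step 6 — Ohm's law: I = V / Z_total = (-44.59 + j201.1) / (36.2 - j1.273e+05) = -0.00158 - j0.0003499 A.
Step 7 — Convert to polar: |I| = 0.001619 A, ∠I = -167.5°.

I = 0.001619∠-167.5° A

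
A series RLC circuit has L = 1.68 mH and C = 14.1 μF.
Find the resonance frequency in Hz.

Step 1 — Resonance condition Im(Z)=0 gives ω₀ = 1/√(LC).
Step 2 — ω₀ = 1/√(0.00168·1.41e-05) = 6497 rad/s.
Step 3 — f₀ = ω₀/(2π) = 1034 Hz.

f₀ = 1034 Hz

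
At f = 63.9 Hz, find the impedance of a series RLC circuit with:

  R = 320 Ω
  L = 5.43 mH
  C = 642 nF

Step 1 — Angular frequency: ω = 2π·f = 2π·63.9 = 401.5 rad/s.
Step 2 — Component impedances:
  R: Z = R = 320 Ω
  L: Z = jωL = j·401.5·0.00543 = 0 + j2.18 Ω
  C: Z = 1/(jωC) = -j/(ω·C) = 0 - j3880 Ω
Step 3 — Series combination: Z_total = R + L + C = 320 - j3877 Ω = 3891∠-85.3° Ω.

Z = 320 - j3877 Ω = 3891∠-85.3° Ω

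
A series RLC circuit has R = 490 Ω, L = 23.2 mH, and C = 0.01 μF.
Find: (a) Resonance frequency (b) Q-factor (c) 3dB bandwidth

Step 1 — Resonance condition Im(Z)=0 gives ω₀ = 1/√(LC).
Step 2 — ω₀ = 1/√(0.0232·1e-08) = 6.565e+04 rad/s.
Step 3 — f₀ = ω₀/(2π) = 1.045e+04 Hz.
Step 4 — Series Q: Q = ω₀L/R = 6.565e+04·0.0232/490 = 3.108.
Step 5 — 3dB bandwidth: Δω = ω₀/Q = 2.112e+04 rad/s; BW = Δω/(2π) = 3361 Hz.

(a) f₀ = 1.045e+04 Hz  (b) Q = 3.108  (c) BW = 3361 Hz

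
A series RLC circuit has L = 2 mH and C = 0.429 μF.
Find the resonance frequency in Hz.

Step 1 — Resonance condition Im(Z)=0 gives ω₀ = 1/√(LC).
Step 2 — ω₀ = 1/√(0.002·4.29e-07) = 3.414e+04 rad/s.
Step 3 — f₀ = ω₀/(2π) = 5433 Hz.

f₀ = 5433 Hz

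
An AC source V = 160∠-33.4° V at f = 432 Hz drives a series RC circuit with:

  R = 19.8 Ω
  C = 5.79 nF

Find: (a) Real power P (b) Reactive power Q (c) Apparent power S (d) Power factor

Step 1 — Angular frequency: ω = 2π·f = 2π·432 = 2714 rad/s.
Step 2 — Component impedances:
  R: Z = R = 19.8 Ω
  C: Z = 1/(jωC) = -j/(ω·C) = 0 - j6.363e+04 Ω
Step 3 — Series combination: Z_total = R + C = 19.8 - j6.363e+04 Ω = 6.363e+04∠-90.0° Ω.
Step 4 — Source phasor: V = 160∠-33.4° V = 133.6 - j88.08 V.
Step 5 — Current: I = V / Z = 0.001385 + j0.002099 A = 0.002515∠56.6° A.
Step 6 — Complex power: S = V·I* = 0.0001252 - j0.4023 VA.
Step 7 — Real power: P = Re(S) = 0.0001252 W.
Step 8 — Reactive power: Q = Im(S) = -0.4023 VAR.
Step 9 — Apparent power: |S| = 0.4023 VA.
Step 10 — Power factor: PF = P/|S| = 0.0003112 (leading).

(a) P = 0.0001252 W  (b) Q = -0.4023 VAR  (c) S = 0.4023 VA  (d) PF = 0.0003112 (leading)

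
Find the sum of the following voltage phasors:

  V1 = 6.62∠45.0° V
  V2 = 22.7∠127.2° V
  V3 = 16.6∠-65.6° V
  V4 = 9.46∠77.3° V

Step 1 — Convert each phasor to rectangular form:
  V1 = 6.62·(cos(45.0°) + j·sin(45.0°)) = 4.681 + j4.681 V
  V2 = 22.7·(cos(127.2°) + j·sin(127.2°)) = -13.72 + j18.08 V
  V3 = 16.6·(cos(-65.6°) + j·sin(-65.6°)) = 6.858 - j15.12 V
  V4 = 9.46·(cos(77.3°) + j·sin(77.3°)) = 2.08 + j9.229 V
Step 2 — Sum components: V_total = -0.1061 + j16.87 V.
Step 3 — Convert to polar: |V_total| = 16.87 V, ∠V_total = 90.4°.

V_total = 16.87∠90.4° V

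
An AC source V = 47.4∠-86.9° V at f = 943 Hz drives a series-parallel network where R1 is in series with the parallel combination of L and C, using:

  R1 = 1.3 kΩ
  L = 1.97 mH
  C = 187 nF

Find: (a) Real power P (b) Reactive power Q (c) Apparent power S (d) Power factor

Step 1 — Angular frequency: ω = 2π·f = 2π·943 = 5925 rad/s.
Step 2 — Component impedances:
  R1: Z = R = 1300 Ω
  L: Z = jωL = j·5925·0.00197 = 0 + j11.67 Ω
  C: Z = 1/(jωC) = -j/(ω·C) = 0 - j902.5 Ω
Step 3 — Parallel branch: L || C = 1/(1/L + 1/C) = 0 + j11.83 Ω.
Step 4 — Series with R1: Z_total = R1 + (L || C) = 1300 + j11.83 Ω = 1300∠0.5° Ω.
Step 5 — Source phasor: V = 47.4∠-86.9° V = 2.563 - j47.33 V.
Step 6 — Current: I = V / Z = 0.00164 - j0.03642 A = 0.03646∠-87.4° A.
Step 7 — Complex power: S = V·I* = 1.728 + j0.01572 VA.
Step 8 — Real power: P = Re(S) = 1.728 W.
Step 9 — Reactive power: Q = Im(S) = 0.01572 VAR.
Step 10 — Apparent power: |S| = 1.728 VA.
Step 11 — Power factor: PF = P/|S| = 1 (lagging).

(a) P = 1.728 W  (b) Q = 0.01572 VAR  (c) S = 1.728 VA  (d) PF = 1 (lagging)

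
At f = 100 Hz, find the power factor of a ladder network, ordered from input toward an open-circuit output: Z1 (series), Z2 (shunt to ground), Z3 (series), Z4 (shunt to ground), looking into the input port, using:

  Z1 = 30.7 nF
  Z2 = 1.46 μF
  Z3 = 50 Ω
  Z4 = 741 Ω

Step 1 — Angular frequency: ω = 2π·f = 2π·100 = 628.3 rad/s.
Step 2 — Component impedances:
  Z1: Z = 1/(jωC) = -j/(ω·C) = 0 - j5.184e+04 Ω
  Z2: Z = 1/(jωC) = -j/(ω·C) = 0 - j1090 Ω
  Z3: Z = R = 50 Ω
  Z4: Z = R = 741 Ω
Step 3 — Ladder network (open output): work backward from the far end, alternating series and parallel combinations. Z_in = 518.2 - j5.222e+04 Ω = 5.222e+04∠-89.4° Ω.
Step 4 — Power factor: PF = cos(φ) = Re(Z)/|Z| = 518.2/5.222e+04 = 0.009923.
Step 5 — Type: Im(Z) = -5.222e+04 ⇒ leading (phase φ = -89.4°).

PF = 0.009923 (leading, φ = -89.4°)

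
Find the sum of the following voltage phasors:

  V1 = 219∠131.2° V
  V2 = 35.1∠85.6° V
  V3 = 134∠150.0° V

Step 1 — Convert each phasor to rectangular form:
  V1 = 219·(cos(131.2°) + j·sin(131.2°)) = -144.3 + j164.8 V
  V2 = 35.1·(cos(85.6°) + j·sin(85.6°)) = 2.693 + j35 V
  V3 = 134·(cos(150.0°) + j·sin(150.0°)) = -116 + j67 V
Step 2 — Sum components: V_total = -257.6 + j266.8 V.
Step 3 — Convert to polar: |V_total| = 370.9 V, ∠V_total = 134.0°.

V_total = 370.9∠134.0° V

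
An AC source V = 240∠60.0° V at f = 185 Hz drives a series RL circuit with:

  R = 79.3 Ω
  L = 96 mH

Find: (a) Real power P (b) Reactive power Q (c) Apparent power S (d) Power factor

Step 1 — Angular frequency: ω = 2π·f = 2π·185 = 1162 rad/s.
Step 2 — Component impedances:
  R: Z = R = 79.3 Ω
  L: Z = jωL = j·1162·0.096 = 0 + j111.6 Ω
Step 3 — Series combination: Z_total = R + L = 79.3 + j111.6 Ω = 136.9∠54.6° Ω.
Step 4 — Source phasor: V = 240∠60.0° V = 120 + j207.8 V.
Step 5 — Current: I = V / Z = 1.745 + j0.165 A = 1.753∠5.4° A.
Step 6 — Complex power: S = V·I* = 243.7 + j343 VA.
Step 7 — Real power: P = Re(S) = 243.7 W.
Step 8 — Reactive power: Q = Im(S) = 343 VAR.
Step 9 — Apparent power: |S| = 420.8 VA.
Step 10 — Power factor: PF = P/|S| = 0.5793 (lagging).

(a) P = 243.7 W  (b) Q = 343 VAR  (c) S = 420.8 VA  (d) PF = 0.5793 (lagging)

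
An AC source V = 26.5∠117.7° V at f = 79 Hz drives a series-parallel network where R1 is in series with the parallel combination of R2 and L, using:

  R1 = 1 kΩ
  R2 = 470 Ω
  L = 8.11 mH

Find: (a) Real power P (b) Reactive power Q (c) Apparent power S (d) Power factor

Step 1 — Angular frequency: ω = 2π·f = 2π·79 = 496.4 rad/s.
Step 2 — Component impedances:
  R1: Z = R = 1000 Ω
  R2: Z = R = 470 Ω
  L: Z = jωL = j·496.4·0.00811 = 0 + j4.026 Ω
Step 3 — Parallel branch: R2 || L = 1/(1/R2 + 1/L) = 0.03448 + j4.025 Ω.
Step 4 — Series with R1: Z_total = R1 + (R2 || L) = 1000 + j4.025 Ω = 1000∠0.2° Ω.
Step 5 — Source phasor: V = 26.5∠117.7° V = -12.32 + j23.46 V.
Step 6 — Current: I = V / Z = -0.01222 + j0.02351 A = 0.0265∠117.5° A.
Step 7 — Complex power: S = V·I* = 0.7022 + j0.002827 VA.
Step 8 — Real power: P = Re(S) = 0.7022 W.
Step 9 — Reactive power: Q = Im(S) = 0.002827 VAR.
Step 10 — Apparent power: |S| = 0.7022 VA.
Step 11 — Power factor: PF = P/|S| = 1 (lagging).

(a) P = 0.7022 W  (b) Q = 0.002827 VAR  (c) S = 0.7022 VA  (d) PF = 1 (lagging)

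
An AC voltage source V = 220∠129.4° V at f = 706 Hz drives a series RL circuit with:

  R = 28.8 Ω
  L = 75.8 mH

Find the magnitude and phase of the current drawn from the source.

Step 1 — Angular frequency: ω = 2π·f = 2π·706 = 4436 rad/s.
Step 2 — Component impedances:
  R: Z = R = 28.8 Ω
  L: Z = jωL = j·4436·0.0758 = 0 + j336.2 Ω
Step 3 — Series combination: Z_total = R + L = 28.8 + j336.2 Ω = 337.5∠85.1° Ω.
Step 4 — Source phasor: V = 220∠129.4° V = -139.6 + j170 V.
Step 5 — Ohm's law: I = V / Z_total = (-139.6 + j170) / (28.8 + j336.2) = 0.4666 + j0.4553 A.
Step 6 — Convert to polar: |I| = 0.6519 A, ∠I = 44.3°.

I = 0.6519∠44.3° A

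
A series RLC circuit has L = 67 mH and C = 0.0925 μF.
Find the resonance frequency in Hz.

Step 1 — Resonance condition Im(Z)=0 gives ω₀ = 1/√(LC).
Step 2 — ω₀ = 1/√(0.067·9.25e-08) = 1.27e+04 rad/s.
Step 3 — f₀ = ω₀/(2π) = 2022 Hz.

f₀ = 2022 Hz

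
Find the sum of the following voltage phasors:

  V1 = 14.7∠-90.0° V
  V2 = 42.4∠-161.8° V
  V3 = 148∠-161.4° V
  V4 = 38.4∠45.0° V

Step 1 — Convert each phasor to rectangular form:
  V1 = 14.7·(cos(-90.0°) + j·sin(-90.0°)) = 0 - j14.7 V
  V2 = 42.4·(cos(-161.8°) + j·sin(-161.8°)) = -40.28 - j13.24 V
  V3 = 148·(cos(-161.4°) + j·sin(-161.4°)) = -140.3 - j47.21 V
  V4 = 38.4·(cos(45.0°) + j·sin(45.0°)) = 27.15 + j27.15 V
Step 2 — Sum components: V_total = -153.4 - j48 V.
Step 3 — Convert to polar: |V_total| = 160.7 V, ∠V_total = -162.6°.

V_total = 160.7∠-162.6° V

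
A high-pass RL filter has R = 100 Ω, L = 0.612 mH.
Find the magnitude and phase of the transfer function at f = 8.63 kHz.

Step 1 — Angular frequency: ω = 2π·8630 = 5.422e+04 rad/s.
Step 2 — Transfer function: H(jω) = jωL/(R + jωL).
Step 3 — Numerator jωL = j·33.19; denominator R + jωL = 100 + j33.19.
Step 4 — H = 0.0992 + j0.2989.
Step 5 — Magnitude: |H| = 0.315 (-10.0 dB); phase: φ = 71.6°.

|H| = 0.315 (-10.0 dB), φ = 71.6°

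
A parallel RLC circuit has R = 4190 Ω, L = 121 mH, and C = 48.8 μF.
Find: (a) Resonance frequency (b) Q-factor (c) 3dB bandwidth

Step 1 — Resonance: ω₀ = 1/√(LC) = 1/√(0.121·4.88e-05) = 411.5 rad/s.
Step 2 — f₀ = ω₀/(2π) = 65.5 Hz.
Step 3 — Parallel Q: Q = R/(ω₀L) = 4190/(411.5·0.121) = 84.15.
Step 4 — Bandwidth: Δω = ω₀/Q = 4.891 rad/s; BW = Δω/(2π) = 0.7784 Hz.

(a) f₀ = 65.5 Hz  (b) Q = 84.15  (c) BW = 0.7784 Hz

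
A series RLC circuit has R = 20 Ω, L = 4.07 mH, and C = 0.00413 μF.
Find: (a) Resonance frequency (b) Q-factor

Step 1 — Resonance condition Im(Z)=0 gives ω₀ = 1/√(LC).
Step 2 — ω₀ = 1/√(0.00407·4.13e-09) = 2.439e+05 rad/s.
Step 3 — f₀ = ω₀/(2π) = 3.882e+04 Hz.
Step 4 — Series Q: Q = ω₀L/R = 2.439e+05·0.00407/20 = 49.64.

(a) f₀ = 3.882e+04 Hz  (b) Q = 49.64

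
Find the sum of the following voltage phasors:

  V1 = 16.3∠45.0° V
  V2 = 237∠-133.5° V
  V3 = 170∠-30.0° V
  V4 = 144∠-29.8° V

Step 1 — Convert each phasor to rectangular form:
  V1 = 16.3·(cos(45.0°) + j·sin(45.0°)) = 11.53 + j11.53 V
  V2 = 237·(cos(-133.5°) + j·sin(-133.5°)) = -163.1 - j171.9 V
  V3 = 170·(cos(-30.0°) + j·sin(-30.0°)) = 147.2 - j85 V
  V4 = 144·(cos(-29.8°) + j·sin(-29.8°)) = 125 - j71.56 V
Step 2 — Sum components: V_total = 120.6 - j317 V.
Step 3 — Convert to polar: |V_total| = 339.1 V, ∠V_total = -69.2°.

V_total = 339.1∠-69.2° V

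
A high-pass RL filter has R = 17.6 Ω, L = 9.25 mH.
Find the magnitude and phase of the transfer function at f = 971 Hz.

Step 1 — Angular frequency: ω = 2π·971 = 6101 rad/s.
Step 2 — Transfer function: H(jω) = jωL/(R + jωL).
Step 3 — Numerator jωL = j·56.43; denominator R + jωL = 17.6 + j56.43.
Step 4 — H = 0.9114 + j0.2842.
Step 5 — Magnitude: |H| = 0.9547 (-0.4 dB); phase: φ = 17.3°.

|H| = 0.9547 (-0.4 dB), φ = 17.3°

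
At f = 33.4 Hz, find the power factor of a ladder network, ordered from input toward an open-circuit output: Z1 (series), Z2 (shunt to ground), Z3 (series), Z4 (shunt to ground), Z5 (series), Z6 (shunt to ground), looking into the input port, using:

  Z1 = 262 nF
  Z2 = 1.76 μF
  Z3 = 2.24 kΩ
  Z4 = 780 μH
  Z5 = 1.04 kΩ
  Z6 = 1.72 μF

Step 1 — Angular frequency: ω = 2π·f = 2π·33.4 = 209.9 rad/s.
Step 2 — Component impedances:
  Z1: Z = 1/(jωC) = -j/(ω·C) = 0 - j1.819e+04 Ω
  Z2: Z = 1/(jωC) = -j/(ω·C) = 0 - j2707 Ω
  Z3: Z = R = 2240 Ω
  Z4: Z = jωL = j·209.9·0.00078 = 0 + j0.1637 Ω
  Z5: Z = R = 1040 Ω
  Z6: Z = 1/(jωC) = -j/(ω·C) = 0 - j2770 Ω
Step 3 — Ladder network (open output): work backward from the far end, alternating series and parallel combinations. Z_in = 1330 - j1.929e+04 Ω = 1.933e+04∠-86.1° Ω.
Step 4 — Power factor: PF = cos(φ) = Re(Z)/|Z| = 1329.9/19333 = 0.06879.
Step 5 — Type: Im(Z) = -1.929e+04 ⇒ leading (phase φ = -86.1°).

PF = 0.06879 (leading, φ = -86.1°)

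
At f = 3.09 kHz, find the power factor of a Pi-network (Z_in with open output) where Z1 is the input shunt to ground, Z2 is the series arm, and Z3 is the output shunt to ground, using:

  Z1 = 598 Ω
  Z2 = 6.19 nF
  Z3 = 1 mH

Step 1 — Angular frequency: ω = 2π·f = 2π·3090 = 1.942e+04 rad/s.
Step 2 — Component impedances:
  Z1: Z = R = 598 Ω
  Z2: Z = 1/(jωC) = -j/(ω·C) = 0 - j8321 Ω
  Z3: Z = jωL = j·1.942e+04·0.001 = 0 + j19.42 Ω
Step 3 — With open output, the series arm Z2 and the output shunt Z3 appear in series to ground: Z2 + Z3 = 0 - j8301 Ω.
Step 4 — Parallel with input shunt Z1: Z_in = Z1 || (Z2 + Z3) = 594.9 - j42.85 Ω = 596.5∠-4.1° Ω.
Step 5 — Power factor: PF = cos(φ) = Re(Z)/|Z| = 594.91/596.45 = 0.9974.
Step 6 — Type: Im(Z) = -42.85 ⇒ leading (phase φ = -4.1°).

PF = 0.9974 (leading, φ = -4.1°)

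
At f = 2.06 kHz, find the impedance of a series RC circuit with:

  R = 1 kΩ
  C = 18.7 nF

Step 1 — Angular frequency: ω = 2π·f = 2π·2060 = 1.294e+04 rad/s.
Step 2 — Component impedances:
  R: Z = R = 1000 Ω
  C: Z = 1/(jωC) = -j/(ω·C) = 0 - j4132 Ω
Step 3 — Series combination: Z_total = R + C = 1000 - j4132 Ω = 4251∠-76.4° Ω.

Z = 1000 - j4132 Ω = 4251∠-76.4° Ω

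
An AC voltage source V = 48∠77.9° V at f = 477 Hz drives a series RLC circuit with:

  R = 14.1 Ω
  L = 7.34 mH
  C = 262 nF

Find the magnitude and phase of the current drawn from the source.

Step 1 — Angular frequency: ω = 2π·f = 2π·477 = 2997 rad/s.
Step 2 — Component impedances:
  R: Z = R = 14.1 Ω
  L: Z = jωL = j·2997·0.00734 = 0 + j22 Ω
  C: Z = 1/(jωC) = -j/(ω·C) = 0 - j1274 Ω
Step 3 — Series combination: Z_total = R + L + C = 14.1 - j1252 Ω = 1252∠-89.4° Ω.
Step 4 — Source phasor: V = 48∠77.9° V = 10.06 + j46.93 V.
Step 5 — Ohm's law: I = V / Z_total = (10.06 + j46.93) / (14.1 - j1252) = -0.03741 + j0.008461 A.
Step 6 — Convert to polar: |I| = 0.03835 A, ∠I = 167.3°.

I = 0.03835∠167.3° A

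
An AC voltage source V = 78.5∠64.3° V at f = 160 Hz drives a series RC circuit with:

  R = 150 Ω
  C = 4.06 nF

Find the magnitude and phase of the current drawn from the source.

Step 1 — Angular frequency: ω = 2π·f = 2π·160 = 1005 rad/s.
Step 2 — Component impedances:
  R: Z = R = 150 Ω
  C: Z = 1/(jωC) = -j/(ω·C) = 0 - j2.45e+05 Ω
Step 3 — Series combination: Z_total = R + C = 150 - j2.45e+05 Ω = 2.45e+05∠-90.0° Ω.
Step 4 — Source phasor: V = 78.5∠64.3° V = 34.04 + j70.73 V.
Step 5 — Ohm's law: I = V / Z_total = (34.04 + j70.73) / (150 - j2.45e+05) = -0.0002886 + j0.0001391 A.
Step 6 — Convert to polar: |I| = 0.0003204 A, ∠I = 154.3°.

I = 0.0003204∠154.3° A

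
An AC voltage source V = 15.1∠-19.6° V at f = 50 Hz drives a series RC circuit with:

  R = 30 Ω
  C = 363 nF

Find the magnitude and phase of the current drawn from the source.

Step 1 — Angular frequency: ω = 2π·f = 2π·50 = 314.2 rad/s.
Step 2 — Component impedances:
  R: Z = R = 30 Ω
  C: Z = 1/(jωC) = -j/(ω·C) = 0 - j8769 Ω
Step 3 — Series combination: Z_total = R + C = 30 - j8769 Ω = 8769∠-89.8° Ω.
Step 4 — Source phasor: V = 15.1∠-19.6° V = 14.23 - j5.065 V.
Step 5 — Ohm's law: I = V / Z_total = (14.23 - j5.065) / (30 - j8769) = 0.0005832 + j0.00162 A.
Step 6 — Convert to polar: |I| = 0.001722 A, ∠I = 70.2°.

I = 0.001722∠70.2° A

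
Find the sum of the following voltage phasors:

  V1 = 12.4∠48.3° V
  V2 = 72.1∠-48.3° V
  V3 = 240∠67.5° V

Step 1 — Convert each phasor to rectangular form:
  V1 = 12.4·(cos(48.3°) + j·sin(48.3°)) = 8.249 + j9.258 V
  V2 = 72.1·(cos(-48.3°) + j·sin(-48.3°)) = 47.96 - j53.83 V
  V3 = 240·(cos(67.5°) + j·sin(67.5°)) = 91.84 + j221.7 V
Step 2 — Sum components: V_total = 148.1 + j177.2 V.
Step 3 — Convert to polar: |V_total| = 230.9 V, ∠V_total = 50.1°.

V_total = 230.9∠50.1° V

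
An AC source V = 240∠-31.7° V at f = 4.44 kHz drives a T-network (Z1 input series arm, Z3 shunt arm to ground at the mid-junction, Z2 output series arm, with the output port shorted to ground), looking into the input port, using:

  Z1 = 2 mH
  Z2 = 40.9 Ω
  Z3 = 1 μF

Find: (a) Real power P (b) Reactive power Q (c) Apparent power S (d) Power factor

Step 1 — Angular frequency: ω = 2π·f = 2π·4440 = 2.79e+04 rad/s.
Step 2 — Component impedances:
  Z1: Z = jωL = j·2.79e+04·0.002 = 0 + j55.79 Ω
  Z2: Z = R = 40.9 Ω
  Z3: Z = 1/(jωC) = -j/(ω·C) = 0 - j35.85 Ω
Step 3 — With the output port shorted to ground, the output series arm Z2 runs from the junction to ground; the shunt arm Z3 also runs from the junction to ground. They appear in parallel: Z3 || Z2 = 17.77 - j20.27 Ω.
Step 4 — Series with input arm Z1: Z_in = Z1 + (Z3 || Z2) = 17.77 + j35.52 Ω = 39.72∠63.4° Ω.
Step 5 — Source phasor: V = 240∠-31.7° V = 204.2 - j126.1 V.
Step 6 — Current: I = V / Z = -0.5398 - j6.019 A = 6.043∠-95.1° A.
Step 7 — Complex power: S = V·I* = 648.8 + j1297 VA.
Step 8 — Real power: P = Re(S) = 648.8 W.
Step 9 — Reactive power: Q = Im(S) = 1297 VAR.
Step 10 — Apparent power: |S| = 1450 VA.
Step 11 — Power factor: PF = P/|S| = 0.4474 (lagging).

(a) P = 648.8 W  (b) Q = 1297 VAR  (c) S = 1450 VA  (d) PF = 0.4474 (lagging)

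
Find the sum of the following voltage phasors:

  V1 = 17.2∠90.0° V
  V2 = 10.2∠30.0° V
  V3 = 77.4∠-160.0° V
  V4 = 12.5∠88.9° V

Step 1 — Convert each phasor to rectangular form:
  V1 = 17.2·(cos(90.0°) + j·sin(90.0°)) = 0 + j17.2 V
  V2 = 10.2·(cos(30.0°) + j·sin(30.0°)) = 8.833 + j5.1 V
  V3 = 77.4·(cos(-160.0°) + j·sin(-160.0°)) = -72.73 - j26.47 V
  V4 = 12.5·(cos(88.9°) + j·sin(88.9°)) = 0.24 + j12.5 V
Step 2 — Sum components: V_total = -63.66 + j8.325 V.
Step 3 — Convert to polar: |V_total| = 64.2 V, ∠V_total = 172.5°.

V_total = 64.2∠172.5° V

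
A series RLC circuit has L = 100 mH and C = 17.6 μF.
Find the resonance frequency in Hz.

Step 1 — Resonance condition Im(Z)=0 gives ω₀ = 1/√(LC).
Step 2 — ω₀ = 1/√(0.1·1.76e-05) = 753.8 rad/s.
Step 3 — f₀ = ω₀/(2π) = 120 Hz.

f₀ = 120 Hz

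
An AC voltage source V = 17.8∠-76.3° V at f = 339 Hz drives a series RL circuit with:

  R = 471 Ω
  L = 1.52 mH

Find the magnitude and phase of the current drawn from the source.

Step 1 — Angular frequency: ω = 2π·f = 2π·339 = 2130 rad/s.
Step 2 — Component impedances:
  R: Z = R = 471 Ω
  L: Z = jωL = j·2130·0.00152 = 0 + j3.238 Ω
Step 3 — Series combination: Z_total = R + L = 471 + j3.238 Ω = 471∠0.4° Ω.
Step 4 — Source phasor: V = 17.8∠-76.3° V = 4.216 - j17.29 V.
Step 5 — Ohm's law: I = V / Z_total = (4.216 - j17.29) / (471 + j3.238) = 0.008698 - j0.03678 A.
Step 6 — Convert to polar: |I| = 0.03779 A, ∠I = -76.7°.

I = 0.03779∠-76.7° A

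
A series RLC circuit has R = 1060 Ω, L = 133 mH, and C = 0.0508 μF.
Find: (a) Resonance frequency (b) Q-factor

Step 1 — Resonance condition Im(Z)=0 gives ω₀ = 1/√(LC).
Step 2 — ω₀ = 1/√(0.133·5.08e-08) = 1.217e+04 rad/s.
Step 3 — f₀ = ω₀/(2π) = 1936 Hz.
Step 4 — Series Q: Q = ω₀L/R = 1.217e+04·0.133/1060 = 1.526.

(a) f₀ = 1936 Hz  (b) Q = 1.526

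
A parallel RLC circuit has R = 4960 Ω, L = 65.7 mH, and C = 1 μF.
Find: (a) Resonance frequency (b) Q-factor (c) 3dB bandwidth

Step 1 — Resonance: ω₀ = 1/√(LC) = 1/√(0.0657·1e-06) = 3901 rad/s.
Step 2 — f₀ = ω₀/(2π) = 620.9 Hz.
Step 3 — Parallel Q: Q = R/(ω₀L) = 4960/(3901·0.0657) = 19.35.
Step 4 — Bandwidth: Δω = ω₀/Q = 201.6 rad/s; BW = Δω/(2π) = 32.09 Hz.

(a) f₀ = 620.9 Hz  (b) Q = 19.35  (c) BW = 32.09 Hz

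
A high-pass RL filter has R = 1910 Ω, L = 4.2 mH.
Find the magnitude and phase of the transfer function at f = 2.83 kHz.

Step 1 — Angular frequency: ω = 2π·2830 = 1.778e+04 rad/s.
Step 2 — Transfer function: H(jω) = jωL/(R + jωL).
Step 3 — Numerator jωL = j·74.68; denominator R + jωL = 1910 + j74.68.
Step 4 — H = 0.001527 + j0.03904.
Step 5 — Magnitude: |H| = 0.03907 (-28.2 dB); phase: φ = 87.8°.

|H| = 0.03907 (-28.2 dB), φ = 87.8°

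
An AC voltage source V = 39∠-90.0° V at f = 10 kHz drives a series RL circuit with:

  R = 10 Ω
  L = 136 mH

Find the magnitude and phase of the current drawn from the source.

Step 1 — Angular frequency: ω = 2π·f = 2π·1e+04 = 6.283e+04 rad/s.
Step 2 — Component impedances:
  R: Z = R = 10 Ω
  L: Z = jωL = j·6.283e+04·0.136 = 0 + j8545 Ω
Step 3 — Series combination: Z_total = R + L = 10 + j8545 Ω = 8545∠89.9° Ω.
Step 4 — Source phasor: V = 39∠-90.0° V = 0 - j39 V.
Step 5 — Ohm's law: I = V / Z_total = (0 - j39) / (10 + j8545) = -0.004564 - j5.341e-06 A.
Step 6 — Convert to polar: |I| = 0.004564 A, ∠I = -179.9°.

I = 0.004564∠-179.9° A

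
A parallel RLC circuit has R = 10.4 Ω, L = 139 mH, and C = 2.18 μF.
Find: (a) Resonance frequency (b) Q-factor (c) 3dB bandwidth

Step 1 — Resonance: ω₀ = 1/√(LC) = 1/√(0.139·2.18e-06) = 1817 rad/s.
Step 2 — f₀ = ω₀/(2π) = 289.1 Hz.
Step 3 — Parallel Q: Q = R/(ω₀L) = 10.4/(1817·0.139) = 0.04119.
Step 4 — Bandwidth: Δω = ω₀/Q = 4.411e+04 rad/s; BW = Δω/(2π) = 7020 Hz.

(a) f₀ = 289.1 Hz  (b) Q = 0.04119  (c) BW = 7020 Hz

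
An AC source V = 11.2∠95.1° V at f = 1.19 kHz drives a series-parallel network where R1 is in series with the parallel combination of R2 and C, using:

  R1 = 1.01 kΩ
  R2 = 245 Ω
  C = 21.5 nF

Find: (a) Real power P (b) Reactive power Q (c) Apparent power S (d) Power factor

Step 1 — Angular frequency: ω = 2π·f = 2π·1190 = 7477 rad/s.
Step 2 — Component impedances:
  R1: Z = R = 1010 Ω
  R2: Z = R = 245 Ω
  C: Z = 1/(jωC) = -j/(ω·C) = 0 - j6221 Ω
Step 3 — Parallel branch: R2 || C = 1/(1/R2 + 1/C) = 244.6 - j9.634 Ω.
Step 4 — Series with R1: Z_total = R1 + (R2 || C) = 1255 - j9.634 Ω = 1255∠-0.4° Ω.
Step 5 — Source phasor: V = 11.2∠95.1° V = -0.9956 + j11.16 V.
Step 6 — Current: I = V / Z = -0.0008618 + j0.008885 A = 0.008927∠95.5° A.
Step 7 — Complex power: S = V·I* = 0.09998 - j0.0007677 VA.
Step 8 — Real power: P = Re(S) = 0.09998 W.
Step 9 — Reactive power: Q = Im(S) = -0.0007677 VAR.
Step 10 — Apparent power: |S| = 0.09998 VA.
Step 11 — Power factor: PF = P/|S| = 1 (leading).

(a) P = 0.09998 W  (b) Q = -0.0007677 VAR  (c) S = 0.09998 VA  (d) PF = 1 (leading)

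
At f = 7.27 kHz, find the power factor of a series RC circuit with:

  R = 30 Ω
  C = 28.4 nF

Step 1 — Angular frequency: ω = 2π·f = 2π·7270 = 4.568e+04 rad/s.
Step 2 — Component impedances:
  R: Z = R = 30 Ω
  C: Z = 1/(jωC) = -j/(ω·C) = 0 - j770.8 Ω
Step 3 — Series combination: Z_total = R + C = 30 - j770.8 Ω = 771.4∠-87.8° Ω.
Step 4 — Power factor: PF = cos(φ) = Re(Z)/|Z| = 30/771.4 = 0.03889.
Step 5 — Type: Im(Z) = -770.8 ⇒ leading (phase φ = -87.8°).

PF = 0.03889 (leading, φ = -87.8°)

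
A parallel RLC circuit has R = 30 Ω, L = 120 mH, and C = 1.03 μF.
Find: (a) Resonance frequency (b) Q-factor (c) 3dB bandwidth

Step 1 — Resonance: ω₀ = 1/√(LC) = 1/√(0.12·1.03e-06) = 2844 rad/s.
Step 2 — f₀ = ω₀/(2π) = 452.7 Hz.
Step 3 — Parallel Q: Q = R/(ω₀L) = 30/(2844·0.12) = 0.08789.
Step 4 — Bandwidth: Δω = ω₀/Q = 3.236e+04 rad/s; BW = Δω/(2π) = 5151 Hz.

(a) f₀ = 452.7 Hz  (b) Q = 0.08789  (c) BW = 5151 Hz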